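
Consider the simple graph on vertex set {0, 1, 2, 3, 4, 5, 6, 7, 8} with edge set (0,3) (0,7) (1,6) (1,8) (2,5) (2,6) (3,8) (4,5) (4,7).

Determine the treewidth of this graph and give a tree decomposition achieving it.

Each bag holds 3 vertices, so the decomposition has width 2, which upper-bounds the treewidth. For the lower bound, G contains the cycle 3–8–1–6–2–5–4–7–0–3, so G is not a forest; only forests have treewidth ≤ 1, hence tw(G) ≥ 2. Combining the bounds, tw(G) = 2.

Treewidth 2.
One such decomposition:
Bags: B1 = {1, 3, 8}  B2 = {1, 3, 6}  B3 = {2, 3, 6}  B4 = {2, 3, 5}  B5 = {3, 4, 5}  B6 = {3, 4, 7}  B7 = {0, 3, 7}
Tree: B1–B2, B2–B3, B3–B4, B4–B5, B5–B6, B6–B7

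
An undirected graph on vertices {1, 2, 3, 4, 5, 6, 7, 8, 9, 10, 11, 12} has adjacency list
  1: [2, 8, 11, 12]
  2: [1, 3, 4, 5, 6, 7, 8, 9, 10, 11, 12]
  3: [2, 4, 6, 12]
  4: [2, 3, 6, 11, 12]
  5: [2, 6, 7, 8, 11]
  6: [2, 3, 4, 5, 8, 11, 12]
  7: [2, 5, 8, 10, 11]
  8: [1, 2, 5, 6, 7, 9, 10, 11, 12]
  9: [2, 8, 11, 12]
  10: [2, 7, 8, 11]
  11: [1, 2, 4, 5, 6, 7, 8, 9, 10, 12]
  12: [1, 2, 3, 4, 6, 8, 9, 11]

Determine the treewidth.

4

A width-4 tree decomposition is:
Bags: B1 = {2, 5, 7, 8, 11}  B2 = {2, 5, 6, 8, 11}  B3 = {2, 7, 8, 10, 11}  B4 = {2, 6, 8, 11, 12}  B5 = {1, 2, 8, 11, 12}  B6 = {2, 8, 9, 11, 12}  B7 = {2, 4, 6, 11, 12}  B8 = {2, 3, 4, 6, 12}
Tree: B1–B2, B1–B3, B2–B4, B4–B5, B4–B6, B4–B7, B7–B8
The largest bag has 5 vertices, giving width 4; this decomposition certifies tw(G) ≤ 4. Conversely, {2, 7, 8, 10, 11} is a clique of size 5, and the vertices of any clique must share a bag in every tree decomposition; so some bag has ≥ 5 vertices and tw(G) ≥ 4. The upper and lower bounds meet at 4, so that is the treewidth.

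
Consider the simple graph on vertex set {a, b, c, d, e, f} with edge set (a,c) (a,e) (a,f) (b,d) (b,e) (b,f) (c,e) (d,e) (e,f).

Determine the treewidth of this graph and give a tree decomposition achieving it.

Every bag has size at most 3, so the width is 3 − 1 = 2 and tw(G) ≤ 2. For the lower bound, the 3 vertices {b, d, e} are pairwise adjacent, and any tree decomposition puts a clique entirely inside one bag — forcing width ≥ 2. The upper and lower bounds meet at 2, so that is the treewidth.

Treewidth 2.
Bags: B1 = {b, e, f}  B2 = {a, e, f}  B3 = {b, d, e}  B4 = {a, c, e}
Tree: B1–B2, B1–B3, B2–B4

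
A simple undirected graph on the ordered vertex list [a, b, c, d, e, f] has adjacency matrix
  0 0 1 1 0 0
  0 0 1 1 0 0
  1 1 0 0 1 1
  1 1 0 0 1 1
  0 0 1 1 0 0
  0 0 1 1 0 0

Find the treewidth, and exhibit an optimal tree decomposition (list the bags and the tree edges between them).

Every bag has size at most 3, so the width is 3 − 1 = 2 and tw(G) ≤ 2. For the lower bound, G contains the cycle b–d–a–c–b, so G is not a forest; only forests have treewidth ≤ 1, hence tw(G) ≥ 2. Hence tw(G) = 2 exactly.

Treewidth 2.
Bags: B1 = {b, c, d}  B2 = {a, c, d}  B3 = {c, d, f}  B4 = {c, d, e}
Tree: B1–B2, B2–B3, B3–B4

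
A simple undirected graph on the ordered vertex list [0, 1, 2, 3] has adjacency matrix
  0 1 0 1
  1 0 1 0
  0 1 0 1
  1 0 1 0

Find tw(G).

2

A width-2 tree decomposition is:
Bags: B1 = {1, 2, 3}  B2 = {0, 1, 3}
Tree: B1–B2
Every bag has size at most 3, so the width is 3 − 1 = 2 and tw(G) ≤ 2. Since 3–2–1–0–3 is a cycle in G, G is not acyclic. Forests are exactly the graphs of treewidth ≤ 1, so tw(G) ≥ 2. Hence tw(G) = 2 exactly.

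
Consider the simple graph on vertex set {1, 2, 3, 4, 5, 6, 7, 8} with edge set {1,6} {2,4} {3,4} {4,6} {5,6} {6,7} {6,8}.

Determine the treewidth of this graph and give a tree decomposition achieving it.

Each bag holds 2 vertices, so the decomposition has width 1, which upper-bounds the treewidth. Any graph with an edge has treewidth ≥ 1, and G has the edge 7–6. The upper and lower bounds meet at 1, so that is the treewidth.

Treewidth 1.
One such decomposition:
Bags: B1 = {6, 7}  B2 = {6, 8}  B3 = {5, 6}  B4 = {4, 6}  B5 = {2, 4}  B6 = {1, 6}  B7 = {3, 4}
Tree: B1–B2, B1–B3, B1–B4, B4–B5, B2–B6, B4–B7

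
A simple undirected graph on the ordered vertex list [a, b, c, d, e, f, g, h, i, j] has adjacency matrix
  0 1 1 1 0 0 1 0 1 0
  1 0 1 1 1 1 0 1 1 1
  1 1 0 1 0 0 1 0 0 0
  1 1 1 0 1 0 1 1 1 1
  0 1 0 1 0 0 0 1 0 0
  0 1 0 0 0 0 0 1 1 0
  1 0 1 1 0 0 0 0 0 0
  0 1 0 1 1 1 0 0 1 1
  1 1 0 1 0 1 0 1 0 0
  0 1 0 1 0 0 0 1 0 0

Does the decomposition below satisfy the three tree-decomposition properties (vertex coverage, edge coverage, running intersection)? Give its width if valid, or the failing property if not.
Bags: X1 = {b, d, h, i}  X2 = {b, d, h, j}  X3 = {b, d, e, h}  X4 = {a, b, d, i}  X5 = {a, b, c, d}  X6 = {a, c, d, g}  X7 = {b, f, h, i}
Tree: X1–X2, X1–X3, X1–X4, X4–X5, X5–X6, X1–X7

Yes; width 3.

Vertex coverage: the bags together contain {a, b, c, d, e, f, g, h, i, j}, the full vertex set. Edge coverage: each edge of G has both endpoints in at least one bag. Running intersection: for every vertex, the bags containing it form a connected subtree. All three properties hold, so this is a valid tree decomposition of width max|bag| − 1 = 3, and hence tw(G) ≤ 3.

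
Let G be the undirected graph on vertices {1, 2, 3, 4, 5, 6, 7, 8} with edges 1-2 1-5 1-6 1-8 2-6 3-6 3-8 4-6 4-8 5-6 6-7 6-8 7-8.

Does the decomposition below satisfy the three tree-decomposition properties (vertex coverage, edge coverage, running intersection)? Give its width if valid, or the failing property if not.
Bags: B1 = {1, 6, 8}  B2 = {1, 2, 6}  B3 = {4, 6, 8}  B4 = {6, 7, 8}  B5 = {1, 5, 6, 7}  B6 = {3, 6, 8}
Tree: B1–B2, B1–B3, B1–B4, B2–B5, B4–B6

No — bags containing vertex 7 are not connected in the tree.

A tree decomposition must satisfy three properties: every vertex lies in some bag; for every edge, both endpoints lie together in some bag; and for every vertex, the bags containing it form a connected subtree. Here bags containing vertex 7 are not connected in the tree, so the decomposition is invalid.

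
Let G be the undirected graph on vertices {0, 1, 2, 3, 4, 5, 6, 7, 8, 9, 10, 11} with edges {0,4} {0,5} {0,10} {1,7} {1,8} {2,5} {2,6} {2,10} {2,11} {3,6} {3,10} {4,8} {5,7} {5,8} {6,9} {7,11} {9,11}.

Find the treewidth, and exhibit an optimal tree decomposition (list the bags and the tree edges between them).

Treewidth 3.
One optimal decomposition is:
Bags: B1 = {3, 6, 9, 10}  B2 = {2, 6, 9, 10}  B3 = {2, 9, 10, 11}  B4 = {0, 2, 10, 11}  B5 = {0, 2, 5, 11}  B6 = {0, 5, 7, 11}  B7 = {0, 4, 5, 7}  B8 = {4, 5, 7, 8}  B9 = {1, 4, 7, 8}
Tree: B1–B2, B2–B3, B3–B4, B4–B5, B5–B6, B6–B7, B7–B8, B8–B9

The largest bag has 4 vertices, giving width 3; this decomposition certifies tw(G) ≤ 3. For the lower bound: the 4 vertex sets {3,6,9}, {10}, {2}, {0,5,7,11} are disjoint, each induces a connected subgraph, and every pair is joined by at least one edge of G. Contracting each set to a single vertex therefore yields K_{4} as a minor, and since treewidth is minor-monotone, tw(G) ≥ tw(K_{4}) = 3. The upper and lower bounds meet at 3, so that is the treewidth.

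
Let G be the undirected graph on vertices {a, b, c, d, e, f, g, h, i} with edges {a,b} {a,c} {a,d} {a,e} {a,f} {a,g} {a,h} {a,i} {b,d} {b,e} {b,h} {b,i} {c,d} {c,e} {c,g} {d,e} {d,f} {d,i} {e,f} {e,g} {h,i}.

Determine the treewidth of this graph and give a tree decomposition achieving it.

Treewidth 3.
One optimal decomposition is:
Bags: B1 = {a, d, e, f}  B2 = {a, b, d, e}  B3 = {a, c, d, e}  B4 = {a, c, e, g}  B5 = {a, b, d, i}  B6 = {a, b, h, i}
Tree: B1–B2, B2–B3, B3–B4, B2–B5, B5–B6

Every bag has size at most 4, so the width is 4 − 1 = 3 and tw(G) ≤ 3. For the lower bound, the 4 vertices {a, c, d, e} are pairwise adjacent, and any tree decomposition puts a clique entirely inside one bag — forcing width ≥ 3. The upper and lower bounds meet at 3, so that is the treewidth.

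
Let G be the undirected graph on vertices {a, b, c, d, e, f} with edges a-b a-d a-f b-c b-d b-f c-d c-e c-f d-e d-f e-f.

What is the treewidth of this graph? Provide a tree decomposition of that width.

Treewidth 3.
One such decomposition:
Bags: B1 = {b, c, d, f}  B2 = {a, b, d, f}  B3 = {c, d, e, f}
Tree: B1–B2, B1–B3

Every bag has size at most 4, so the width is 4 − 1 = 3 and tw(G) ≤ 3. For the lower bound, the 4 vertices {c, d, e, f} are pairwise adjacent, and any tree decomposition puts a clique entirely inside one bag — forcing width ≥ 3. Combining the bounds, tw(G) = 3.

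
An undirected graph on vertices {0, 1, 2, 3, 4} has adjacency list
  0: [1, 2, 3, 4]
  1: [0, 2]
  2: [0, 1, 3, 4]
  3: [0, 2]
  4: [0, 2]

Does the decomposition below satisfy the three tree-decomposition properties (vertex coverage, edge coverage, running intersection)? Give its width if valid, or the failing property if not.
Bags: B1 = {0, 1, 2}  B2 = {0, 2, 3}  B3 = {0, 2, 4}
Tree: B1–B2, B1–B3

Vertex coverage: the bags together contain {0, 1, 2, 3, 4}, the full vertex set. Edge coverage: each edge of G has both endpoints in at least one bag. Running intersection: for every vertex, the bags containing it form a connected subtree. All three properties hold, so this is a valid tree decomposition of width max|bag| − 1 = 2, and hence tw(G) ≤ 2.

Yes; width 2.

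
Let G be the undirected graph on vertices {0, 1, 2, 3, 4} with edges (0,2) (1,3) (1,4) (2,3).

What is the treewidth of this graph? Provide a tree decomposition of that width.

Each bag holds 2 vertices, so the decomposition has width 1, which upper-bounds the treewidth. G has an edge, so its treewidth is at least 1. Therefore the treewidth is 1.

Treewidth 1.
One optimal decomposition is:
Bags: B1 = {2, 3}  B2 = {1, 3}  B3 = {1, 4}  B4 = {0, 2}
Tree: B1–B2, B2–B3, B1–B4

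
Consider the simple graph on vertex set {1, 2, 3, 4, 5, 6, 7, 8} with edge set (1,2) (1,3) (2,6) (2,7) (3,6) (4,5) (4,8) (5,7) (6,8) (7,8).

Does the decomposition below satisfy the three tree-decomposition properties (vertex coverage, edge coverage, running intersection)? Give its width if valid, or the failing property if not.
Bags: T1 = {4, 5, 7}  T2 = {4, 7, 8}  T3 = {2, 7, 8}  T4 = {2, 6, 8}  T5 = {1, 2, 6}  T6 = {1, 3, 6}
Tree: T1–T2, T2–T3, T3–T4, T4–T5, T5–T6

Checking the three conditions: (i) the bags cover all of {1, 2, 3, 4, 5, 6, 7, 8}; (ii) for each edge, some bag contains both endpoints; (iii) the bags containing any fixed vertex form a subtree. All hold, so the decomposition is valid with width 3 − 1 = 2.

Yes; width 2.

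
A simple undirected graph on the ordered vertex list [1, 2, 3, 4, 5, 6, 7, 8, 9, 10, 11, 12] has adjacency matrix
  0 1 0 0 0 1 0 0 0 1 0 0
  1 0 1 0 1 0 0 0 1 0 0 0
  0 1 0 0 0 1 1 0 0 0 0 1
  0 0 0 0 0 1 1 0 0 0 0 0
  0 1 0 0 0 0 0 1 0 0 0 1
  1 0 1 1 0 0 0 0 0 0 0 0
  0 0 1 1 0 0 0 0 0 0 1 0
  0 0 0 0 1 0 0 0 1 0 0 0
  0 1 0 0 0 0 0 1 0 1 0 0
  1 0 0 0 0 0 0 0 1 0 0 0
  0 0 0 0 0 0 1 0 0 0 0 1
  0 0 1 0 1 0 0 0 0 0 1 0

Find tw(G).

3

A width-3 tree decomposition is:
Bags: B1 = {4, 7, 11, 12}  B2 = {3, 4, 7, 12}  B3 = {3, 4, 6, 12}  B4 = {3, 5, 6, 12}  B5 = {2, 3, 5, 6}  B6 = {1, 2, 5, 6}  B7 = {1, 2, 5, 8}  B8 = {1, 2, 8, 9}  B9 = {1, 8, 9, 10}
Tree: B1–B2, B2–B3, B3–B4, B4–B5, B5–B6, B6–B7, B7–B8, B8–B9
Every bag has size at most 4, so the width is 4 − 1 = 3 and tw(G) ≤ 3. For the lower bound: the 4 vertex sets {4,7,11}, {12}, {3}, {1,2,5,6} are disjoint, each induces a connected subgraph, and every pair is joined by at least one edge of G. Contracting each set to a single vertex therefore yields K_{4} as a minor, and since treewidth is minor-monotone, tw(G) ≥ tw(K_{4}) = 3. The upper and lower bounds meet at 3, so that is the treewidth.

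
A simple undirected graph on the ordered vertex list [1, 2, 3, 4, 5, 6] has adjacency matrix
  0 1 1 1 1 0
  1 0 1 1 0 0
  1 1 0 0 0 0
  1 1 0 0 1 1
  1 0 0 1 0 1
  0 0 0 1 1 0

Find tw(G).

A width-2 tree decomposition is:
Bags: B1 = {1, 2, 4}  B2 = {1, 2, 3}  B3 = {1, 4, 5}  B4 = {4, 5, 6}
Tree: B1–B2, B1–B3, B3–B4
Every bag has size at most 3, so the width is 3 − 1 = 2 and tw(G) ≤ 2. On the other hand G contains the 3-clique {1, 2, 3}. A clique must lie in a single bag of any decomposition, so no decomposition can have width below 2. Hence tw(G) = 2 exactly.

2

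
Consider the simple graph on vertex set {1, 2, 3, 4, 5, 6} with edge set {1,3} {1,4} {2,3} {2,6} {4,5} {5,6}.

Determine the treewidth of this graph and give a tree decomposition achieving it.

Every bag has size at most 3, so the width is 3 − 1 = 2 and tw(G) ≤ 2. For the lower bound, G contains the cycle 5–4–1–3–2–6–5, so G is not a forest; only forests have treewidth ≤ 1, hence tw(G) ≥ 2. Therefore the treewidth is 2.

Treewidth 2.
One such decomposition:
Bags: B1 = {1, 4, 5}  B2 = {1, 3, 5}  B3 = {2, 3, 5}  B4 = {2, 5, 6}
Tree: B1–B2, B2–B3, B3–B4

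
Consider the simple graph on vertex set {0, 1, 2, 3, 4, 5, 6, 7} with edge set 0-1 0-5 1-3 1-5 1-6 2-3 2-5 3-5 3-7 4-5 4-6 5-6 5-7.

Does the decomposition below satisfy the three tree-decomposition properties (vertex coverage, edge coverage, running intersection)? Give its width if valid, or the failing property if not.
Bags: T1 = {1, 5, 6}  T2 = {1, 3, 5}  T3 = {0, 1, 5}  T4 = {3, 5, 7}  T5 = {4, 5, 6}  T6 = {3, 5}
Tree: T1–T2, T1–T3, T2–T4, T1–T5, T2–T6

A tree decomposition must satisfy three properties: every vertex lies in some bag; for every edge, both endpoints lie together in some bag; and for every vertex, the bags containing it form a connected subtree. Here vertex 2 appears in no bag, so the decomposition is invalid.

No — vertex 2 appears in no bag.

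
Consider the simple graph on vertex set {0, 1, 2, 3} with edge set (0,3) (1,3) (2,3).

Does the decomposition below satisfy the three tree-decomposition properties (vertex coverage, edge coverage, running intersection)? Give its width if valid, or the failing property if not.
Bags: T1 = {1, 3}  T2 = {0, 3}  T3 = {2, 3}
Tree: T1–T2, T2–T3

Yes; width 1.

Every vertex of G appears in some bag (union = {0, 1, 2, 3}); every edge is covered by a bag; and for each vertex v the set of bags containing v is connected in the bag tree. The decomposition is therefore valid. The largest bag has 2 vertices, so the width is 1.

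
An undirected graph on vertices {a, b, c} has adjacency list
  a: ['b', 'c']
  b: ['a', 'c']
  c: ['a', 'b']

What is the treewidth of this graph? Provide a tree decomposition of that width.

Treewidth 2.
One optimal decomposition is:
Bags: B1 = {a, b, c}
Tree: (single bag)

With just one bag of size 3, the width is 3 − 1 = 2, so tw(G) ≤ 2. For the lower bound, the 3 vertices {a, b, c} are pairwise adjacent, and any tree decomposition puts a clique entirely inside one bag — forcing width ≥ 2. Combining the bounds, tw(G) = 2.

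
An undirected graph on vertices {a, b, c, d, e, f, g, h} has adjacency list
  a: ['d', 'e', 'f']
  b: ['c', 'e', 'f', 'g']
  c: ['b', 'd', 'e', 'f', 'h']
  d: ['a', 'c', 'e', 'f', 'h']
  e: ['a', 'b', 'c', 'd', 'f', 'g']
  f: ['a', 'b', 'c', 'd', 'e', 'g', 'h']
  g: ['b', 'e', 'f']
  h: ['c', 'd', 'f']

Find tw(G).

3

A width-3 tree decomposition is:
Bags: B1 = {a, d, e, f}  B2 = {c, d, e, f}  B3 = {b, c, e, f}  B4 = {c, d, f, h}  B5 = {b, e, f, g}
Tree: B1–B2, B2–B3, B2–B4, B3–B5
The largest bag has 4 vertices, giving width 3; this decomposition certifies tw(G) ≤ 3. On the other hand G contains the 4-clique {c, d, e, f}. A clique must lie in a single bag of any decomposition, so no decomposition can have width below 3. Combining the bounds, tw(G) = 3.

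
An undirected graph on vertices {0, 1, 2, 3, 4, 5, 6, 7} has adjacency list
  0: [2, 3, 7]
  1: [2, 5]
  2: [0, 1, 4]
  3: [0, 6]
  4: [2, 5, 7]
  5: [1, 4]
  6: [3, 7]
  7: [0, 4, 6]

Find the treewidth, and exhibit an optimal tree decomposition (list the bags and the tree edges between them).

Treewidth 2.
One optimal decomposition is:
Bags: B1 = {3, 6, 7}  B2 = {0, 3, 7}  B3 = {0, 4, 7}  B4 = {0, 2, 4}  B5 = {2, 4, 5}  B6 = {1, 2, 5}
Tree: B1–B2, B2–B3, B3–B4, B4–B5, B5–B6

Each bag holds 3 vertices, so the decomposition has width 2, which upper-bounds the treewidth. The edges 6–3–0–7–6 form a cycle, so G is not a tree and its treewidth is at least 2. Combining the bounds, tw(G) = 2.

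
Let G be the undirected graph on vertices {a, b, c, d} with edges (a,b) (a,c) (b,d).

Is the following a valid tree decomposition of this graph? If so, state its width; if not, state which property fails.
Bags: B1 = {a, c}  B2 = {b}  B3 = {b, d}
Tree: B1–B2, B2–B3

No — edge (a,b) lies in no bag.

A tree decomposition must satisfy three properties: every vertex lies in some bag; for every edge, both endpoints lie together in some bag; and for every vertex, the bags containing it form a connected subtree. Here edge (a,b) lies in no bag, so the decomposition is invalid.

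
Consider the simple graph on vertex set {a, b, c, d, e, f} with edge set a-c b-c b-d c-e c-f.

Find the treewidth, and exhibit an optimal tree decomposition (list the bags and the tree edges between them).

Treewidth 1.
One such decomposition:
Bags: B1 = {b, d}  B2 = {b, c}  B3 = {c, f}  B4 = {c, e}  B5 = {a, c}
Tree: B1–B2, B2–B3, B3–B4, B2–B5

The largest bag has 2 vertices, giving width 1; this decomposition certifies tw(G) ≤ 1. Since G has at least one edge (e.g. d–b), it is not an edgeless graph, so tw(G) ≥ 1. The upper and lower bounds meet at 1, so that is the treewidth.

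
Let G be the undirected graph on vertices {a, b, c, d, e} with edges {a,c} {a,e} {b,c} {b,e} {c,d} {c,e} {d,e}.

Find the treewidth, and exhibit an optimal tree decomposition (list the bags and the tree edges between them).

Treewidth 2.
One such decomposition:
Bags: B1 = {b, c, e}  B2 = {a, c, e}  B3 = {c, d, e}
Tree: B1–B2, B1–B3

Each bag holds 3 vertices, so the decomposition has width 2, which upper-bounds the treewidth. Conversely, {c, d, e} is a clique of size 3, and the vertices of any clique must share a bag in every tree decomposition; so some bag has ≥ 3 vertices and tw(G) ≥ 2. Combining the bounds, tw(G) = 2.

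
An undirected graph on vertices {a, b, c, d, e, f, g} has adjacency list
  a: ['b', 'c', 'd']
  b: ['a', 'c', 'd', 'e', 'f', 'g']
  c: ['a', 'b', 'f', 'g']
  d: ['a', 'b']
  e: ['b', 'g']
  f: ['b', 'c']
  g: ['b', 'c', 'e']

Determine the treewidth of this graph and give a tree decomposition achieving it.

The largest bag has 3 vertices, giving width 2; this decomposition certifies tw(G) ≤ 2. Conversely, {a, b, d} is a clique of size 3, and the vertices of any clique must share a bag in every tree decomposition; so some bag has ≥ 3 vertices and tw(G) ≥ 2. Therefore the treewidth is 2.

Treewidth 2.
One optimal decomposition is:
Bags: B1 = {b, e, g}  B2 = {b, c, g}  B3 = {b, c, f}  B4 = {a, b, c}  B5 = {a, b, d}
Tree: B1–B2, B2–B3, B3–B4, B4–B5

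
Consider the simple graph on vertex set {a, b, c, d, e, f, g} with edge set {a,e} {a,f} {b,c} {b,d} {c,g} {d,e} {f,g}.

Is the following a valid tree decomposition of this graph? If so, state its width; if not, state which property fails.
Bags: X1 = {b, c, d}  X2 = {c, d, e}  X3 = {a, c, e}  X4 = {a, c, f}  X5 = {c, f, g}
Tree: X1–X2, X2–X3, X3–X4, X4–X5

Yes; width 2.

Checking the three conditions: (i) the bags cover all of {a, b, c, d, e, f, g}; (ii) for each edge, some bag contains both endpoints; (iii) the bags containing any fixed vertex form a subtree. All hold, so the decomposition is valid with width 3 − 1 = 2.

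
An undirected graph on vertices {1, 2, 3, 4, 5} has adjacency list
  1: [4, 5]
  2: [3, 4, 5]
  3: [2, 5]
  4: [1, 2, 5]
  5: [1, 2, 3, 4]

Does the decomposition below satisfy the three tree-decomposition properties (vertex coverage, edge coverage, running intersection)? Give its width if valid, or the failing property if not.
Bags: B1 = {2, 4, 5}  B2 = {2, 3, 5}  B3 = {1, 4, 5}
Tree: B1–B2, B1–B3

Checking the three conditions: (i) the bags cover all of {1, 2, 3, 4, 5}; (ii) for each edge, some bag contains both endpoints; (iii) the bags containing any fixed vertex form a subtree. All hold, so the decomposition is valid with width 3 − 1 = 2.

Yes; width 2.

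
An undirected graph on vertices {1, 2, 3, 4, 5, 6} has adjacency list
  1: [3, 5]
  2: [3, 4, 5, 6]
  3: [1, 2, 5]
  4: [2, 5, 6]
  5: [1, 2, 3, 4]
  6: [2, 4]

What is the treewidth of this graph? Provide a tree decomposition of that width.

Treewidth 2.
One optimal decomposition is:
Bags: B1 = {2, 4, 5}  B2 = {2, 3, 5}  B3 = {2, 4, 6}  B4 = {1, 3, 5}
Tree: B1–B2, B1–B3, B2–B4

The largest bag has 3 vertices, giving width 2; this decomposition certifies tw(G) ≤ 2. On the other hand G contains the 3-clique {1, 3, 5}. A clique must lie in a single bag of any decomposition, so no decomposition can have width below 2. Hence tw(G) = 2 exactly.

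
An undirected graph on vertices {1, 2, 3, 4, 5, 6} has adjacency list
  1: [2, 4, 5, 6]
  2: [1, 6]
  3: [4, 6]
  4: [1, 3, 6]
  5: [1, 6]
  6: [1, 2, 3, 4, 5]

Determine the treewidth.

A width-2 tree decomposition is:
Bags: B1 = {1, 4, 6}  B2 = {3, 4, 6}  B3 = {1, 2, 6}  B4 = {1, 5, 6}
Tree: B1–B2, B1–B3, B3–B4
Each bag holds 3 vertices, so the decomposition has width 2, which upper-bounds the treewidth. Conversely, {1, 2, 6} is a clique of size 3, and the vertices of any clique must share a bag in every tree decomposition; so some bag has ≥ 3 vertices and tw(G) ≥ 2. Combining the bounds, tw(G) = 2.

2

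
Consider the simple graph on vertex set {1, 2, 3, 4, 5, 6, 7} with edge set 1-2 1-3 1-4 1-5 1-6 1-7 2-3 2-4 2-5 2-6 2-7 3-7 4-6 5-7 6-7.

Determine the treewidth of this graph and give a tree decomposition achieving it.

Treewidth 3.
One such decomposition:
Bags: B1 = {1, 2, 3, 7}  B2 = {1, 2, 6, 7}  B3 = {1, 2, 4, 6}  B4 = {1, 2, 5, 7}
Tree: B1–B2, B2–B3, B1–B4

The largest bag has 4 vertices, giving width 3; this decomposition certifies tw(G) ≤ 3. For the lower bound, the 4 vertices {1, 2, 4, 6} are pairwise adjacent, and any tree decomposition puts a clique entirely inside one bag — forcing width ≥ 3. The upper and lower bounds meet at 3, so that is the treewidth.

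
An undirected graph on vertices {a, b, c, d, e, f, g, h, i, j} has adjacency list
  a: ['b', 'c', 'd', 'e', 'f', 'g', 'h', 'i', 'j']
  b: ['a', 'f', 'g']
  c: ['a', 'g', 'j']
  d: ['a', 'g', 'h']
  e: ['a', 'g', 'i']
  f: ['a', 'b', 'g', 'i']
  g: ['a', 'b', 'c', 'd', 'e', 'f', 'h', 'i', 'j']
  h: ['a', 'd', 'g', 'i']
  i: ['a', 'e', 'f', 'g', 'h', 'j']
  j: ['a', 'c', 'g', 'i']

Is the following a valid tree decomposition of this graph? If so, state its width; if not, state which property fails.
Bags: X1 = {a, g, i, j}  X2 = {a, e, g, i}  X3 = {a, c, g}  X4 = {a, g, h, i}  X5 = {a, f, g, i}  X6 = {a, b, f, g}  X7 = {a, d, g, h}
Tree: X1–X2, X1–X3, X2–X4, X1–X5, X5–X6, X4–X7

No — edge (j,c) lies in no bag.

A tree decomposition must satisfy three properties: every vertex lies in some bag; for every edge, both endpoints lie together in some bag; and for every vertex, the bags containing it form a connected subtree. Here edge (j,c) lies in no bag, so the decomposition is invalid.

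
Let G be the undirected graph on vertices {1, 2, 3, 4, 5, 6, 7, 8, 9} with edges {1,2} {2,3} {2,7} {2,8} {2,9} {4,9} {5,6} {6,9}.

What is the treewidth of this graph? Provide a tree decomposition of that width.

Each bag holds 2 vertices, so the decomposition has width 1, which upper-bounds the treewidth. Since G has at least one edge (e.g. 9–2), it is not an edgeless graph, so tw(G) ≥ 1. Combining the bounds, tw(G) = 1.

Treewidth 1.
Bags: B1 = {2, 9}  B2 = {2, 3}  B3 = {6, 9}  B4 = {5, 6}  B5 = {4, 9}  B6 = {2, 8}  B7 = {2, 7}  B8 = {1, 2}
Tree: B1–B2, B1–B3, B3–B4, B1–B5, B1–B6, B1–B7, B7–B8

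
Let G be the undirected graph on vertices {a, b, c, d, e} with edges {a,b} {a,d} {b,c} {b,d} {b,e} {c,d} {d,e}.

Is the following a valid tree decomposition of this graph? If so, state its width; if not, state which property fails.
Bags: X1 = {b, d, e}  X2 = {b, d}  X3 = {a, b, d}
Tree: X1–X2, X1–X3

A tree decomposition must satisfy three properties: every vertex lies in some bag; for every edge, both endpoints lie together in some bag; and for every vertex, the bags containing it form a connected subtree. Here vertex c appears in no bag, so the decomposition is invalid.

No — vertex c appears in no bag.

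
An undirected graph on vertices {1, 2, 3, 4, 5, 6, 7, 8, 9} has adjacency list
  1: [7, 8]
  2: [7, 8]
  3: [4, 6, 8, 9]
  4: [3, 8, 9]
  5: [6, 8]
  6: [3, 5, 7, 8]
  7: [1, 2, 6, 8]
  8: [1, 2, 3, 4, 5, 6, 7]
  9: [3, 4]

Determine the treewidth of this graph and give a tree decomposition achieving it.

Treewidth 2.
Bags: B1 = {2, 7, 8}  B2 = {6, 7, 8}  B3 = {5, 6, 8}  B4 = {1, 7, 8}  B5 = {3, 6, 8}  B6 = {3, 4, 8}  B7 = {3, 4, 9}
Tree: B1–B2, B2–B3, B2–B4, B3–B5, B5–B6, B6–B7

Each bag holds 3 vertices, so the decomposition has width 2, which upper-bounds the treewidth. On the other hand G contains the 3-clique {1, 7, 8}. A clique must lie in a single bag of any decomposition, so no decomposition can have width below 2. Hence tw(G) = 2 exactly.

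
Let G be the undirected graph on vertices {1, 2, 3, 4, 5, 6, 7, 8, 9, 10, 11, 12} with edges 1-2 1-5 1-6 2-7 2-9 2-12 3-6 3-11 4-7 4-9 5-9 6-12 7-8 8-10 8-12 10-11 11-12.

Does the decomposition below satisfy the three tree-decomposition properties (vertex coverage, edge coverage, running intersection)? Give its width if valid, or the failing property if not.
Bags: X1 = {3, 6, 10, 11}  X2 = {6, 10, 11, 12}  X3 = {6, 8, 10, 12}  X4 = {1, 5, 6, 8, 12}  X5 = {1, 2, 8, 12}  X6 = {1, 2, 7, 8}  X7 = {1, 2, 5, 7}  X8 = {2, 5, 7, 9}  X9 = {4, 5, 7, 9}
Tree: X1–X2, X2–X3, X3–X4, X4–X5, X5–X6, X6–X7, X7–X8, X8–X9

A tree decomposition must satisfy three properties: every vertex lies in some bag; for every edge, both endpoints lie together in some bag; and for every vertex, the bags containing it form a connected subtree. Here bags containing vertex 5 are not connected in the tree, so the decomposition is invalid.

No — bags containing vertex 5 are not connected in the tree.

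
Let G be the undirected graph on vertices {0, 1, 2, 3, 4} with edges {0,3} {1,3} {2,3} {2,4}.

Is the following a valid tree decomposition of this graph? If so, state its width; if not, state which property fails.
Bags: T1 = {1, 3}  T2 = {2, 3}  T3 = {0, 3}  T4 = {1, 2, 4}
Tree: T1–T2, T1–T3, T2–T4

No — bags containing vertex 1 are not connected in the tree.

A tree decomposition must satisfy three properties: every vertex lies in some bag; for every edge, both endpoints lie together in some bag; and for every vertex, the bags containing it form a connected subtree. Here bags containing vertex 1 are not connected in the tree, so the decomposition is invalid.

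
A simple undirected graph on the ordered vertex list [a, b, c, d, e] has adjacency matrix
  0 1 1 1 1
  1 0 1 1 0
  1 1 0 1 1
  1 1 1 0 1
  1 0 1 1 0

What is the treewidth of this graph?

A width-3 tree decomposition is:
Bags: B1 = {a, c, d, e}  B2 = {a, b, c, d}
Tree: B1–B2
Each bag holds 4 vertices, so the decomposition has width 3, which upper-bounds the treewidth. On the other hand G contains the 4-clique {a, c, d, e}. A clique must lie in a single bag of any decomposition, so no decomposition can have width below 3. Therefore the treewidth is 3.

3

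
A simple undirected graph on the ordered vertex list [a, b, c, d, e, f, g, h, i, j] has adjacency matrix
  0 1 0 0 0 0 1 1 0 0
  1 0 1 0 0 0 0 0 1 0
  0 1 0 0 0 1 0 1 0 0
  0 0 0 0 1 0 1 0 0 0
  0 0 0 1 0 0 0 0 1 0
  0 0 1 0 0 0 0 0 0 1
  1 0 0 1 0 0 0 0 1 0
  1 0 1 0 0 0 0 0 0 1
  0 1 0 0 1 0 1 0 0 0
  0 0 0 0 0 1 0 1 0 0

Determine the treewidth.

2

A width-2 tree decomposition is:
Bags: B1 = {f, h, j}  B2 = {c, f, h}  B3 = {a, c, h}  B4 = {a, b, c}  B5 = {a, b, g}  B6 = {b, g, i}  B7 = {d, g, i}  B8 = {d, e, i}
Tree: B1–B2, B2–B3, B3–B4, B4–B5, B5–B6, B6–B7, B7–B8
The largest bag has 3 vertices, giving width 2; this decomposition certifies tw(G) ≤ 2. Since j–f–c–h–j is a cycle in G, G is not acyclic. Forests are exactly the graphs of treewidth ≤ 1, so tw(G) ≥ 2. Hence tw(G) = 2 exactly.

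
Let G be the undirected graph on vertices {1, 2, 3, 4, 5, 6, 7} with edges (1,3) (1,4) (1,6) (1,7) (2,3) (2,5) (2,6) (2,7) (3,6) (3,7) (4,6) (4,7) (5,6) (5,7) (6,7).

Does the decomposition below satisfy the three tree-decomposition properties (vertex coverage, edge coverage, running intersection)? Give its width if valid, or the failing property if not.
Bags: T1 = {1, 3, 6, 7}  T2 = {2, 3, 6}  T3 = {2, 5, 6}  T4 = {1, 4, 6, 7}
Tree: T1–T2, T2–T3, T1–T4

A tree decomposition must satisfy three properties: every vertex lies in some bag; for every edge, both endpoints lie together in some bag; and for every vertex, the bags containing it form a connected subtree. Here edge (7,2) lies in no bag, so the decomposition is invalid.

No — edge (7,2) lies in no bag.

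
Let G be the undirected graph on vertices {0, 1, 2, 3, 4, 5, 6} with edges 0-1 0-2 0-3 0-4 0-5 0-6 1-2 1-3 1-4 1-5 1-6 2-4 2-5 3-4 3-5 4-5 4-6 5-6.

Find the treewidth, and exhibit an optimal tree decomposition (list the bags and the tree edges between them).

Each bag holds 5 vertices, so the decomposition has width 4, which upper-bounds the treewidth. On the other hand G contains the 5-clique {0, 1, 2, 4, 5}. A clique must lie in a single bag of any decomposition, so no decomposition can have width below 4. The upper and lower bounds meet at 4, so that is the treewidth.

Treewidth 4.
Bags: B1 = {0, 1, 3, 4, 5}  B2 = {0, 1, 4, 5, 6}  B3 = {0, 1, 2, 4, 5}
Tree: B1–B2, B1–B3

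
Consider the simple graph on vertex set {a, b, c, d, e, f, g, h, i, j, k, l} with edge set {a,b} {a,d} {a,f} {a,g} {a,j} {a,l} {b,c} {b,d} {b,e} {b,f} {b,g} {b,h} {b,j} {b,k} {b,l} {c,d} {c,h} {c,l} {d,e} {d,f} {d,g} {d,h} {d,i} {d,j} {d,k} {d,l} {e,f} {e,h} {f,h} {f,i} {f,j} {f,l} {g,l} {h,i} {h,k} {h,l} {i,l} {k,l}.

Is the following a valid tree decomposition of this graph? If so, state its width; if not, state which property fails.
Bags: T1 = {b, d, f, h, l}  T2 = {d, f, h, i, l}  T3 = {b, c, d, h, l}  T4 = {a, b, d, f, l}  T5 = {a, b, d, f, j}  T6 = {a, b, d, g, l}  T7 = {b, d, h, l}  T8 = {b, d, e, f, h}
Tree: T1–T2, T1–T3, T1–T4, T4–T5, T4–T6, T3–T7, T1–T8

No — vertex k appears in no bag.

A tree decomposition must satisfy three properties: every vertex lies in some bag; for every edge, both endpoints lie together in some bag; and for every vertex, the bags containing it form a connected subtree. Here vertex k appears in no bag, so the decomposition is invalid.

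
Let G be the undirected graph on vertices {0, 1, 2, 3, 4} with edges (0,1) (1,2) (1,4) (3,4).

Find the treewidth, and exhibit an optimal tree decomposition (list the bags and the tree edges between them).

Each bag holds 2 vertices, so the decomposition has width 1, which upper-bounds the treewidth. Since G has at least one edge (e.g. 1–0), it is not an edgeless graph, so tw(G) ≥ 1. The upper and lower bounds meet at 1, so that is the treewidth.

Treewidth 1.
One optimal decomposition is:
Bags: B1 = {0, 1}  B2 = {1, 2}  B3 = {1, 4}  B4 = {3, 4}
Tree: B1–B2, B1–B3, B3–B4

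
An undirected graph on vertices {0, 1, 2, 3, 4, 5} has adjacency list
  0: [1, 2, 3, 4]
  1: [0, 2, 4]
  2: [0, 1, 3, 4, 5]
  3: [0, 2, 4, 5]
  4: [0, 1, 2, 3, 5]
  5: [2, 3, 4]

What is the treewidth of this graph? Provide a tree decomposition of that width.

Treewidth 3.
One such decomposition:
Bags: B1 = {0, 1, 2, 4}  B2 = {0, 2, 3, 4}  B3 = {2, 3, 4, 5}
Tree: B1–B2, B2–B3

The largest bag has 4 vertices, giving width 3; this decomposition certifies tw(G) ≤ 3. Conversely, {0, 1, 2, 4} is a clique of size 4, and the vertices of any clique must share a bag in every tree decomposition; so some bag has ≥ 4 vertices and tw(G) ≥ 3. Therefore the treewidth is 3.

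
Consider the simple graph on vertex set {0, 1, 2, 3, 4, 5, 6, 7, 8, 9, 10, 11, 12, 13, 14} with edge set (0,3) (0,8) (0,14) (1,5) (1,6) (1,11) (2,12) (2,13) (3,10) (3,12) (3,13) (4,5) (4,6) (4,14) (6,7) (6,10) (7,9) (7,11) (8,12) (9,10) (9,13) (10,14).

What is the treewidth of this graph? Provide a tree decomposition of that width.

Treewidth 3.
One such decomposition:
Bags: B1 = {1, 5, 7, 11}  B2 = {1, 5, 6, 7}  B3 = {4, 5, 6, 7}  B4 = {4, 6, 7, 9}  B5 = {4, 6, 9, 10}  B6 = {4, 9, 10, 14}  B7 = {9, 10, 13, 14}  B8 = {3, 10, 13, 14}  B9 = {0, 3, 13, 14}  B10 = {0, 2, 3, 13}  B11 = {0, 2, 3, 12}  B12 = {0, 2, 8, 12}
Tree: B1–B2, B2–B3, B3–B4, B4–B5, B5–B6, B6–B7, B7–B8, B8–B9, B9–B10, B10–B11, B11–B12

The largest bag has 4 vertices, giving width 3; this decomposition certifies tw(G) ≤ 3. For the lower bound: the 4 vertex sets {1,5,11}, {7}, {6}, {4,9,10,14} are disjoint, each induces a connected subgraph, and every pair is joined by at least one edge of G. Contracting each set to a single vertex therefore yields K_{4} as a minor, and since treewidth is minor-monotone, tw(G) ≥ tw(K_{4}) = 3. The upper and lower bounds meet at 3, so that is the treewidth.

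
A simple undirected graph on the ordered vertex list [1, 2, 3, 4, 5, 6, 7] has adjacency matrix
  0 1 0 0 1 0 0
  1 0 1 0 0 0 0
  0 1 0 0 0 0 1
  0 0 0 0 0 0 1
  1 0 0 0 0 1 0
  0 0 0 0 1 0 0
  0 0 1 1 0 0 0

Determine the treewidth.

A width-1 tree decomposition is:
Bags: B1 = {4, 7}  B2 = {3, 7}  B3 = {2, 3}  B4 = {1, 2}  B5 = {1, 5}  B6 = {5, 6}
Tree: B1–B2, B2–B3, B3–B4, B4–B5, B5–B6
Each bag holds 2 vertices, so the decomposition has width 1, which upper-bounds the treewidth. Since G has at least one edge (e.g. 4–7), it is not an edgeless graph, so tw(G) ≥ 1. Therefore the treewidth is 1.

1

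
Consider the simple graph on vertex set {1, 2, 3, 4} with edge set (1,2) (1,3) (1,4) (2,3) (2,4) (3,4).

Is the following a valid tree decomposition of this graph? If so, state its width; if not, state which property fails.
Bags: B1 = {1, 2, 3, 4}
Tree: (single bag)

Yes; width 3.

Every vertex of G appears in some bag (union = {1, 2, 3, 4}); every edge is covered by a bag; and for each vertex v the set of bags containing v is connected in the bag tree. The decomposition is therefore valid. The largest bag has 4 vertices, so the width is 3.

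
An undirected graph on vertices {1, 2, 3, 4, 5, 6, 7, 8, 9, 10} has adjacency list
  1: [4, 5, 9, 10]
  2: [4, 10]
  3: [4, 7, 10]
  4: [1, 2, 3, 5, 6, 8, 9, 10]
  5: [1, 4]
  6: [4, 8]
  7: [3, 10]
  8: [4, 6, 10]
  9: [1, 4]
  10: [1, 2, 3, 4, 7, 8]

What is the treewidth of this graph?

A width-2 tree decomposition is:
Bags: B1 = {1, 4, 10}  B2 = {3, 4, 10}  B3 = {4, 8, 10}  B4 = {1, 4, 9}  B5 = {3, 7, 10}  B6 = {2, 4, 10}  B7 = {4, 6, 8}  B8 = {1, 4, 5}
Tree: B1–B2, B2–B3, B1–B4, B2–B5, B3–B6, B3–B7, B1–B8
Each bag holds 3 vertices, so the decomposition has width 2, which upper-bounds the treewidth. For the lower bound, the 3 vertices {1, 4, 9} are pairwise adjacent, and any tree decomposition puts a clique entirely inside one bag — forcing width ≥ 2. Hence tw(G) = 2 exactly.

2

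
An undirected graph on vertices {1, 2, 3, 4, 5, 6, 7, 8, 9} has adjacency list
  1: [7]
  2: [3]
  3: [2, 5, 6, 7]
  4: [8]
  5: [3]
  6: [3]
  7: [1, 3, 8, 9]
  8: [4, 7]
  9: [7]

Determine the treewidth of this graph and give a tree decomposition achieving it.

Treewidth 1.
One such decomposition:
Bags: B1 = {7, 8}  B2 = {3, 7}  B3 = {3, 6}  B4 = {3, 5}  B5 = {1, 7}  B6 = {2, 3}  B7 = {4, 8}  B8 = {7, 9}
Tree: B1–B2, B2–B3, B2–B4, B1–B5, B3–B6, B1–B7, B5–B8

Every bag has size at most 2, so the width is 2 − 1 = 1 and tw(G) ≤ 1. Any graph with an edge has treewidth ≥ 1, and G has the edge 7–8. Combining the bounds, tw(G) = 1.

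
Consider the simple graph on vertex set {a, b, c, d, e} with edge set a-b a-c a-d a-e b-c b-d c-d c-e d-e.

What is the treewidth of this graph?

3

A width-3 tree decomposition is:
Bags: B1 = {a, b, c, d}  B2 = {a, c, d, e}
Tree: B1–B2
Each bag holds 4 vertices, so the decomposition has width 3, which upper-bounds the treewidth. On the other hand G contains the 4-clique {a, c, d, e}. A clique must lie in a single bag of any decomposition, so no decomposition can have width below 3. The upper and lower bounds meet at 3, so that is the treewidth.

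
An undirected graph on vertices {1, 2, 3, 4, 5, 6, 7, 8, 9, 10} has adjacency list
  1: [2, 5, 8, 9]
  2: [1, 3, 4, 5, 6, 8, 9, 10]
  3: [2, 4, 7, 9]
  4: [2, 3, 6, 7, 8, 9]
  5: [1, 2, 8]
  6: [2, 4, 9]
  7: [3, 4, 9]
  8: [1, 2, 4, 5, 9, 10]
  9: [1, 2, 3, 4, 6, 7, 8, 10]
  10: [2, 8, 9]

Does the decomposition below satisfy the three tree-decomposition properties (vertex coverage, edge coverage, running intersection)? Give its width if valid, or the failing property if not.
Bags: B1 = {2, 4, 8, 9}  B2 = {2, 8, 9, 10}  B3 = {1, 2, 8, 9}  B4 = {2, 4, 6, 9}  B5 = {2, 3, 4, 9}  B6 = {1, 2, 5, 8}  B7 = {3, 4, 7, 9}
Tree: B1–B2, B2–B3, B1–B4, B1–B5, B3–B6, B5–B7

Every vertex of G appears in some bag (union = {1, 2, 3, 4, 5, 6, 7, 8, 9, 10}); every edge is covered by a bag; and for each vertex v the set of bags containing v is connected in the bag tree. The decomposition is therefore valid. The largest bag has 4 vertices, so the width is 3.

Yes; width 3.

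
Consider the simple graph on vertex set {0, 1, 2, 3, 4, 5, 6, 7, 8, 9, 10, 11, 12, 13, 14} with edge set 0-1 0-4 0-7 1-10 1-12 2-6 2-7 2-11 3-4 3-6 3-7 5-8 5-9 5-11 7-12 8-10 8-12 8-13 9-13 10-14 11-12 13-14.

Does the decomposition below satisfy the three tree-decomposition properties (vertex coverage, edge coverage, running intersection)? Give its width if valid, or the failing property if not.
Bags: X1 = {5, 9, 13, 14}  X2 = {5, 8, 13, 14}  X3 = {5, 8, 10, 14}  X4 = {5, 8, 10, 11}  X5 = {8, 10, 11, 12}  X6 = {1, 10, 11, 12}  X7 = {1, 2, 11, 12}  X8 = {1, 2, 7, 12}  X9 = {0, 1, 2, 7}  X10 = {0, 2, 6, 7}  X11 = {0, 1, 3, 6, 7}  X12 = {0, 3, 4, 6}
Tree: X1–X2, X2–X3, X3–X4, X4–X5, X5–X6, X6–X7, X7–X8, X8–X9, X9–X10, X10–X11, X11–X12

No — bags containing vertex 1 are not connected in the tree.

A tree decomposition must satisfy three properties: every vertex lies in some bag; for every edge, both endpoints lie together in some bag; and for every vertex, the bags containing it form a connected subtree. Here bags containing vertex 1 are not connected in the tree, so the decomposition is invalid.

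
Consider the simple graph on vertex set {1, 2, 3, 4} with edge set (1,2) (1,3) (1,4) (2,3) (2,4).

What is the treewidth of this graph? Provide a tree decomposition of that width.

Treewidth 2.
Bags: B1 = {1, 2, 4}  B2 = {1, 2, 3}
Tree: B1–B2

The largest bag has 3 vertices, giving width 2; this decomposition certifies tw(G) ≤ 2. For the lower bound, the 3 vertices {1, 2, 3} are pairwise adjacent, and any tree decomposition puts a clique entirely inside one bag — forcing width ≥ 2. Therefore the treewidth is 2.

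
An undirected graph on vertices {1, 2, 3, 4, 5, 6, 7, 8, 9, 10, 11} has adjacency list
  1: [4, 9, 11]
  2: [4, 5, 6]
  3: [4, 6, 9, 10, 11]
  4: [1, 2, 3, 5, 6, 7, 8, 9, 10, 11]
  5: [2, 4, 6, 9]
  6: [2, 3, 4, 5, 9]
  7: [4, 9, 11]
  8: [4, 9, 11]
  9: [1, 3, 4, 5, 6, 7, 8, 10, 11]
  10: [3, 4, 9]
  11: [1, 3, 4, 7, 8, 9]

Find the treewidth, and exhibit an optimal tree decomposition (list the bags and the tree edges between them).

Treewidth 3.
One optimal decomposition is:
Bags: B1 = {4, 7, 9, 11}  B2 = {4, 8, 9, 11}  B3 = {1, 4, 9, 11}  B4 = {3, 4, 9, 11}  B5 = {3, 4, 6, 9}  B6 = {4, 5, 6, 9}  B7 = {2, 4, 5, 6}  B8 = {3, 4, 9, 10}
Tree: B1–B2, B1–B3, B2–B4, B4–B5, B5–B6, B6–B7, B4–B8

Every bag has size at most 4, so the width is 4 − 1 = 3 and tw(G) ≤ 3. For the lower bound, the 4 vertices {3, 4, 9, 10} are pairwise adjacent, and any tree decomposition puts a clique entirely inside one bag — forcing width ≥ 3. Hence tw(G) = 3 exactly.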